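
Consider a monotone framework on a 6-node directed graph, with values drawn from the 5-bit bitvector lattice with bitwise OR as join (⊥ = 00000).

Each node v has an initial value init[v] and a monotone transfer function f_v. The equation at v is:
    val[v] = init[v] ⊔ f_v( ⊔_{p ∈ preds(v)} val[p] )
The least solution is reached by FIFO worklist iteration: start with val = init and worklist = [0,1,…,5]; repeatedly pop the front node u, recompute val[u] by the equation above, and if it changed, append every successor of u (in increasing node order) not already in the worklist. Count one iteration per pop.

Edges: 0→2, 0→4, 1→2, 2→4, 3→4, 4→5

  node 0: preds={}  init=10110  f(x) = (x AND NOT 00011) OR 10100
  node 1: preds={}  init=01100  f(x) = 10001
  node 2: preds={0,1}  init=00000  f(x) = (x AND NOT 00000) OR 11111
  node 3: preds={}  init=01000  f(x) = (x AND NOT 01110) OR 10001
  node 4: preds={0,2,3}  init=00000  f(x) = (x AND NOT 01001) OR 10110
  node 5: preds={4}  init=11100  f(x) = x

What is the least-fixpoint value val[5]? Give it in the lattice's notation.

11110

Iteration log — 6 steps:
  step 1. node 0  ⊔preds=00000  new=10110  stable
  step 2. node 1  ⊔preds=00000  new=11101  old=01100  +wl: 
  step 3. node 2  ⊔preds=11111  new=11111  old=00000  +wl: 
  step 4. node 3  ⊔preds=00000  new=11001  old=01000  +wl: 
  step 5. node 4  ⊔preds=11111  new=10110  old=00000  +wl: 
  step 6. node 5  ⊔preds=10110  new=11110  old=11100  +wl: 

Least fixpoint reached:
  node 0: 10110
  node 1: 11101
  node 2: 11111
  node 3: 11001
  node 4: 10110
  node 5: 11110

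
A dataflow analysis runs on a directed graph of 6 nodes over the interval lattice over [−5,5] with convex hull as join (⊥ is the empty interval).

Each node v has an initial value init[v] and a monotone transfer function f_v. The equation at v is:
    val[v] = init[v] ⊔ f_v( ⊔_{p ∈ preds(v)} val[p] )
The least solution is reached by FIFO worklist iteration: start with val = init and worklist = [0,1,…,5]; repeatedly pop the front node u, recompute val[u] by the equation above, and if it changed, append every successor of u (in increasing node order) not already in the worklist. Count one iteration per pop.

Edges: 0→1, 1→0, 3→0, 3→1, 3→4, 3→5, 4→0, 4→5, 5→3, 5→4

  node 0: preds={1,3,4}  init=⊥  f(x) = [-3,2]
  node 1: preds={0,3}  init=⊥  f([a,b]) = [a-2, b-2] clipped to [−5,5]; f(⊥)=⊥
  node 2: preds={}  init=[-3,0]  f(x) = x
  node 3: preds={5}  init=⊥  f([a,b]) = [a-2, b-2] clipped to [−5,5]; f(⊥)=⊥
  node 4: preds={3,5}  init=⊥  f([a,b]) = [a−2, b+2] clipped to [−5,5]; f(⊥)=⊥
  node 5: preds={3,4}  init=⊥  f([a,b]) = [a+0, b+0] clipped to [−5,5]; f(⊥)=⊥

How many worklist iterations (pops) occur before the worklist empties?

7

Trace (7 dequeues):
  [1] u=0 | in ⊥ | out [-3,2] | prev ⊥ | push {}
  [2] u=1 | in [-3,2] | out [-5,0] | prev ⊥ | push {0}
  [3] u=2 | in ⊥ | out [-3,0] | ==
  [4] u=3 | in ⊥ | out ⊥ | ==
  [5] u=4 | in ⊥ | out ⊥ | ==
  [6] u=5 | in ⊥ | out ⊥ | ==
  [7] u=0 | in [-5,0] | out [-3,2] | ==

Converged values:
  [0] [-3,2]
  [1] [-5,0]
  [2] [-3,0]
  [3] ⊥
  [4] ⊥
  [5] ⊥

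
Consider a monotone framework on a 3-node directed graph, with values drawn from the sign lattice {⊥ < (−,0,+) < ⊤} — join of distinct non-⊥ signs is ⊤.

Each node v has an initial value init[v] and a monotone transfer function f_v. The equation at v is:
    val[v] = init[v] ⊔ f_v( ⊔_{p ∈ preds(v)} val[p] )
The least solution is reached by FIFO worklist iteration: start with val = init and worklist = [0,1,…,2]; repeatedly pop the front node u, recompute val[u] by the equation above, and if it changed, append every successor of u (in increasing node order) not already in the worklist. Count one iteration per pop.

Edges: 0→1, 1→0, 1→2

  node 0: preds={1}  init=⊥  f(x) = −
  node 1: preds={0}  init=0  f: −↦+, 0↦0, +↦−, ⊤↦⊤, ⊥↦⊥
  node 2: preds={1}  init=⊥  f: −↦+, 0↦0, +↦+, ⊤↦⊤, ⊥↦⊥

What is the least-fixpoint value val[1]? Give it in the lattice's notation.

⊤

Worklist (4 pops):
  #1 pop 0: in=0 → − (was ⊥); enqueue []
  #2 pop 1: in=− → ⊤ (was 0); enqueue [0]
  #3 pop 2: in=⊤ → ⊤ (was ⊥); enqueue []
  #4 pop 0: in=⊤ → − (no change)

Fixpoint:
  val[0] = −
  val[1] = ⊤
  val[2] = ⊤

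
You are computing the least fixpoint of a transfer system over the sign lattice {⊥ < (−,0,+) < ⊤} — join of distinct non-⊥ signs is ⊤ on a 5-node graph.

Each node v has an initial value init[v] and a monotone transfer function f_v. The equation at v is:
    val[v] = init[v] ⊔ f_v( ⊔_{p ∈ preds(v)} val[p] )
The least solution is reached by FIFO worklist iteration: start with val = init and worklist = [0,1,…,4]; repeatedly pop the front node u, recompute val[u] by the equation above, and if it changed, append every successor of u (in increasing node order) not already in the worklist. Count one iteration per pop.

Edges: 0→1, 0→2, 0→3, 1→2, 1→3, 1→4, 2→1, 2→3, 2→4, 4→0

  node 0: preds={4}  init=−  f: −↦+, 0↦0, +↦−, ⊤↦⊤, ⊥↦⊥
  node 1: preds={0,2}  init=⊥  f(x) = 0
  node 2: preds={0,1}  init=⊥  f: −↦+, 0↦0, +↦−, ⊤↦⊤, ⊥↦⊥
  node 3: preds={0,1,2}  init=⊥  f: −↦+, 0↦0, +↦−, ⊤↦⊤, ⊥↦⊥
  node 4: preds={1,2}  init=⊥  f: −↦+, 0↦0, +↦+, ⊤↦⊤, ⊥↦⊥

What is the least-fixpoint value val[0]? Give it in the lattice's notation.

⊤

Iteration log — 10 steps:
  step 1. node 0  ⊔preds=⊥  new=−  stable
  step 2. node 1  ⊔preds=−  new=0  old=⊥  +wl: 
  step 3. node 2  ⊔preds=⊤  new=⊤  old=⊥  +wl: 1
  step 4. node 3  ⊔preds=⊤  new=⊤  old=⊥  +wl: 
  step 5. node 4  ⊔preds=⊤  new=⊤  old=⊥  +wl: 0
  step 6. node 1  ⊔preds=⊤  new=0  stable
  step 7. node 0  ⊔preds=⊤  new=⊤  old=−  +wl: 1,2,3
  step 8. node 1  ⊔preds=⊤  new=0  stable
  step 9. node 2  ⊔preds=⊤  new=⊤  stable
  step 10. node 3  ⊔preds=⊤  new=⊤  stable

Least fixpoint reached:
  node 0: ⊤
  node 1: 0
  node 2: ⊤
  node 3: ⊤
  node 4: ⊤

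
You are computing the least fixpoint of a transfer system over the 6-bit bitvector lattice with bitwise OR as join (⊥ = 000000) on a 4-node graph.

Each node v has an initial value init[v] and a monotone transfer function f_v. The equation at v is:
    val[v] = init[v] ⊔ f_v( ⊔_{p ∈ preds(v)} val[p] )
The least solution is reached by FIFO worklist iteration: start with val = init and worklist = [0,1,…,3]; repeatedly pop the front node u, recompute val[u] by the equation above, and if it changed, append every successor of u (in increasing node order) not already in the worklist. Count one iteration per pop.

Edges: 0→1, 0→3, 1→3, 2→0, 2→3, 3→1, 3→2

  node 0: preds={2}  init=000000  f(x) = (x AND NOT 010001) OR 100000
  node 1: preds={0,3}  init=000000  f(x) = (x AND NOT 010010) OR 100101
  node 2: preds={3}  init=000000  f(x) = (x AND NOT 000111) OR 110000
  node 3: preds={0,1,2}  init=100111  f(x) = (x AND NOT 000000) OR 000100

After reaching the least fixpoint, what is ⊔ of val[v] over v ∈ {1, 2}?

Iteration log — 7 steps:
  step 1. node 0  ⊔preds=000000  new=100000  old=000000  +wl: 
  step 2. node 1  ⊔preds=100111  new=100101  old=000000  +wl: 
  step 3. node 2  ⊔preds=100111  new=110000  old=000000  +wl: 0
  step 4. node 3  ⊔preds=110101  new=110111  old=100111  +wl: 1,2
  step 5. node 0  ⊔preds=110000  new=100000  stable
  step 6. node 1  ⊔preds=110111  new=100101  stable
  step 7. node 2  ⊔preds=110111  new=110000  stable

Least fixpoint reached:
  node 0: 100000
  node 1: 100101
  node 2: 110000
  node 3: 110111

110101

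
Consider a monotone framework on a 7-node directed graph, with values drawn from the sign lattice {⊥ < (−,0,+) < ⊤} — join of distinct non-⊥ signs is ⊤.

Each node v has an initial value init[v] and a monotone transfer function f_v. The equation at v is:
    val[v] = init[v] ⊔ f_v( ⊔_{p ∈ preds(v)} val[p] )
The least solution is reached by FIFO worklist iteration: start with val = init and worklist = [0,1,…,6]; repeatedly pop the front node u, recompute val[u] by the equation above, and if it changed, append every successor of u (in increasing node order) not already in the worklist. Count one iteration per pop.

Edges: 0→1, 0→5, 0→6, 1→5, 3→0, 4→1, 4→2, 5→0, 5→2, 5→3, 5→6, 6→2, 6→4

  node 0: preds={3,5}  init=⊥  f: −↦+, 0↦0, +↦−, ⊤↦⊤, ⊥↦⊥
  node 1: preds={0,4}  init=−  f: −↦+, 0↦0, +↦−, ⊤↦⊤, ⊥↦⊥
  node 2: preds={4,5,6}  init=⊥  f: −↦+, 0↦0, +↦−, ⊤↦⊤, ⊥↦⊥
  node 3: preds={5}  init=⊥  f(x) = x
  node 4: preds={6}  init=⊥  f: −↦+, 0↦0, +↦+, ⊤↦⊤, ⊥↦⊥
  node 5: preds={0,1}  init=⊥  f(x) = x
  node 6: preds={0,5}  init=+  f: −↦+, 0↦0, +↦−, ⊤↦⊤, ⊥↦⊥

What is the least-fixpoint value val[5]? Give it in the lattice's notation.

⊤

Worklist (23 pops):
  #1 pop 0: in=⊥ → ⊥ (no change)
  #2 pop 1: in=⊥ → − (no change)
  #3 pop 2: in=+ → − (was ⊥); enqueue []
  #4 pop 3: in=⊥ → ⊥ (no change)
  #5 pop 4: in=+ → + (was ⊥); enqueue [1,2]
  #6 pop 5: in=− → − (was ⊥); enqueue [0,3]
  #7 pop 6: in=− → + (no change)
  #8 pop 1: in=+ → − (no change)
  #9 pop 2: in=⊤ → ⊤ (was −); enqueue []
  #10 pop 0: in=− → + (was ⊥); enqueue [1,5,6]
  #11 pop 3: in=− → − (was ⊥); enqueue [0]
  #12 pop 1: in=+ → − (no change)
  #13 pop 5: in=⊤ → ⊤ (was −); enqueue [2,3]
  #14 pop 6: in=⊤ → ⊤ (was +); enqueue [4]
  #15 pop 0: in=⊤ → ⊤ (was +); enqueue [1,5,6]
  #16 pop 2: in=⊤ → ⊤ (no change)
  #17 pop 3: in=⊤ → ⊤ (was −); enqueue [0]
  #18 pop 4: in=⊤ → ⊤ (was +); enqueue [2]
  #19 pop 1: in=⊤ → ⊤ (was −); enqueue []
  #20 pop 5: in=⊤ → ⊤ (no change)
  #21 pop 6: in=⊤ → ⊤ (no change)
  #22 pop 0: in=⊤ → ⊤ (no change)
  #23 pop 2: in=⊤ → ⊤ (no change)

Fixpoint:
  val[0] = ⊤
  val[1] = ⊤
  val[2] = ⊤
  val[3] = ⊤
  val[4] = ⊤
  val[5] = ⊤
  val[6] = ⊤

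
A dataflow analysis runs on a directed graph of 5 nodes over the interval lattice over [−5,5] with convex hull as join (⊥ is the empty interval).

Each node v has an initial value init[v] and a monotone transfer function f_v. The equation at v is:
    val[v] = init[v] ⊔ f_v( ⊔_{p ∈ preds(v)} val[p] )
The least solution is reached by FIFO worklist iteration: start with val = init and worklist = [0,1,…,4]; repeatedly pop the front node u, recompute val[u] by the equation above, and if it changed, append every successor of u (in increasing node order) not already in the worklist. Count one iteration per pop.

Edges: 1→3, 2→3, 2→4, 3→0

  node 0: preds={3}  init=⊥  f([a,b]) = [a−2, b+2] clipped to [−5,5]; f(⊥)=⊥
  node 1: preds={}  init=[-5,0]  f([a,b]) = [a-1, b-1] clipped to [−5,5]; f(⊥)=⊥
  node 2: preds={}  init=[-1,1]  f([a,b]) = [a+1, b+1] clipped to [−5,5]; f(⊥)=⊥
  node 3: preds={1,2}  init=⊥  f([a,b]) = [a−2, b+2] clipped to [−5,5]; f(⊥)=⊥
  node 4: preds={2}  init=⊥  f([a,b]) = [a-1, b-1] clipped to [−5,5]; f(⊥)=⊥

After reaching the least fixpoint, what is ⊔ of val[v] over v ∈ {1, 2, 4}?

[-5,1]

Trace (6 dequeues):
  [1] u=0 | in ⊥ | out ⊥ | ==
  [2] u=1 | in ⊥ | out [-5,0] | ==
  [3] u=2 | in ⊥ | out [-1,1] | ==
  [4] u=3 | in [-5,1] | out [-5,3] | prev ⊥ | push {0}
  [5] u=4 | in [-1,1] | out [-2,0] | prev ⊥ | push {}
  [6] u=0 | in [-5,3] | out [-5,5] | prev ⊥ | push {}

Converged values:
  [0] [-5,5]
  [1] [-5,0]
  [2] [-1,1]
  [3] [-5,3]
  [4] [-2,0]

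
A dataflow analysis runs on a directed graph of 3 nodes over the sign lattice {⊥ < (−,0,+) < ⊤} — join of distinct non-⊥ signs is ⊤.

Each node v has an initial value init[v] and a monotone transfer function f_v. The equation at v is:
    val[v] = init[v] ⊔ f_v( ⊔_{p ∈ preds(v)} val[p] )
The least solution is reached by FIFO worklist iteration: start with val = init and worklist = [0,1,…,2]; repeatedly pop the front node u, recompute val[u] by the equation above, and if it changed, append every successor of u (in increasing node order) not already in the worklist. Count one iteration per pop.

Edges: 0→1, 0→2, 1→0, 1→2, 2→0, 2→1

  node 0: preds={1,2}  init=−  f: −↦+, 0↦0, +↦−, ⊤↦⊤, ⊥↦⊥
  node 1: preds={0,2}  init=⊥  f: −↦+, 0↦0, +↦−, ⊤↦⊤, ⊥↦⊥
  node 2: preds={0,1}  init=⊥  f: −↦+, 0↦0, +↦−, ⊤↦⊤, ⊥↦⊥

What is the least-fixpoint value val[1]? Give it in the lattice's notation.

⊤

Iteration log — 7 steps:
  step 1. node 0  ⊔preds=⊥  new=−  stable
  step 2. node 1  ⊔preds=−  new=+  old=⊥  +wl: 0
  step 3. node 2  ⊔preds=⊤  new=⊤  old=⊥  +wl: 1
  step 4. node 0  ⊔preds=⊤  new=⊤  old=−  +wl: 2
  step 5. node 1  ⊔preds=⊤  new=⊤  old=+  +wl: 0
  step 6. node 2  ⊔preds=⊤  new=⊤  stable
  step 7. node 0  ⊔preds=⊤  new=⊤  stable

Least fixpoint reached:
  node 0: ⊤
  node 1: ⊤
  node 2: ⊤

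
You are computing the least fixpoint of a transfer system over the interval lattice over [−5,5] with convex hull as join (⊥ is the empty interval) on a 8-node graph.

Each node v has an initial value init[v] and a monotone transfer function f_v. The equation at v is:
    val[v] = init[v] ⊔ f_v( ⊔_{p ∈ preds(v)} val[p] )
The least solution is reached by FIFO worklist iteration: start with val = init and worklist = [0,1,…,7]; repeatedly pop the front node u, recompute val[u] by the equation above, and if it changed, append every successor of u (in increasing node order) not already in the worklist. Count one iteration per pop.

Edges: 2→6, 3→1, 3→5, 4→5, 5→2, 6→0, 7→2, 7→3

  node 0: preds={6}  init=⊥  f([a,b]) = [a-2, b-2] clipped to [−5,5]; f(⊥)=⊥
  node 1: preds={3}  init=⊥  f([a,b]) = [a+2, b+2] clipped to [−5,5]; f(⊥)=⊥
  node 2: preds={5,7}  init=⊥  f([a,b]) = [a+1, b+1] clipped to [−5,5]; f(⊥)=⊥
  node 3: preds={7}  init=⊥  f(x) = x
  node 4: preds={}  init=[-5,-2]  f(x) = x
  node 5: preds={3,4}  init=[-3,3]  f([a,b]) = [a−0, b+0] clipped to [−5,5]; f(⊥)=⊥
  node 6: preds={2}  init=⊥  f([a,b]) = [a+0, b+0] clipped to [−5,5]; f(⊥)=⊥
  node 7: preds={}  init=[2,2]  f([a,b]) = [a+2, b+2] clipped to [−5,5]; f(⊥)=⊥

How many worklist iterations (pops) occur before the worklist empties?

Trace (13 dequeues):
  [1] u=0 | in ⊥ | out ⊥ | ==
  [2] u=1 | in ⊥ | out ⊥ | ==
  [3] u=2 | in [-3,3] | out [-2,4] | prev ⊥ | push {}
  [4] u=3 | in [2,2] | out [2,2] | prev ⊥ | push {1}
  [5] u=4 | in ⊥ | out [-5,-2] | ==
  [6] u=5 | in [-5,2] | out [-5,3] | prev [-3,3] | push {2}
  [7] u=6 | in [-2,4] | out [-2,4] | prev ⊥ | push {0}
  [8] u=7 | in ⊥ | out [2,2] | ==
  [9] u=1 | in [2,2] | out [4,4] | prev ⊥ | push {}
  [10] u=2 | in [-5,3] | out [-4,4] | prev [-2,4] | push {6}
  [11] u=0 | in [-2,4] | out [-4,2] | prev ⊥ | push {}
  [12] u=6 | in [-4,4] | out [-4,4] | prev [-2,4] | push {0}
  [13] u=0 | in [-4,4] | out [-5,2] | prev [-4,2] | push {}

Converged values:
  [0] [-5,2]
  [1] [4,4]
  [2] [-4,4]
  [3] [2,2]
  [4] [-5,-2]
  [5] [-5,3]
  [6] [-4,4]
  [7] [2,2]

13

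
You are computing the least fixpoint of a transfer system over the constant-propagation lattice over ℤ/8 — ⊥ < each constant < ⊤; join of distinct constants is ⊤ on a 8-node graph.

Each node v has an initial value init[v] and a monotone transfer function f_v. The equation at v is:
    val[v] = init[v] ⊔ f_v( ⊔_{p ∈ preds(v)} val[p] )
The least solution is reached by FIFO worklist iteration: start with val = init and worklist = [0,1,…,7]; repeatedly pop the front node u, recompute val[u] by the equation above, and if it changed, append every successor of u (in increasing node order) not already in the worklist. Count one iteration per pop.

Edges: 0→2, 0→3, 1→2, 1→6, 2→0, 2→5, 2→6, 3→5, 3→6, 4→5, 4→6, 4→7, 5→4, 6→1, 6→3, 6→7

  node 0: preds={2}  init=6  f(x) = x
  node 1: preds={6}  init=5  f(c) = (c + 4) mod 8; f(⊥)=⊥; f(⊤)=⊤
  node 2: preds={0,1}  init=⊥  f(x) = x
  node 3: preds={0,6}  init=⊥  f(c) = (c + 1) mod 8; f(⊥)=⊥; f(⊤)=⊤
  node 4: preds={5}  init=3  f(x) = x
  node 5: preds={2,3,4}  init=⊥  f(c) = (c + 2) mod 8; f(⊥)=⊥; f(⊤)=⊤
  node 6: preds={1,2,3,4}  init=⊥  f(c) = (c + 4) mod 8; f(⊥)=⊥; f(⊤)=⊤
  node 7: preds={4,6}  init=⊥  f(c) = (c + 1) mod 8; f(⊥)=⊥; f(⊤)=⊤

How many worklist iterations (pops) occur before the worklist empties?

Iteration log — 16 steps:
  step 1. node 0  ⊔preds=⊥  new=6  stable
  step 2. node 1  ⊔preds=⊥  new=5  stable
  step 3. node 2  ⊔preds=⊤  new=⊤  old=⊥  +wl: 0
  step 4. node 3  ⊔preds=6  new=7  old=⊥  +wl: 
  step 5. node 4  ⊔preds=⊥  new=3  stable
  step 6. node 5  ⊔preds=⊤  new=⊤  old=⊥  +wl: 4
  step 7. node 6  ⊔preds=⊤  new=⊤  old=⊥  +wl: 1,3
  step 8. node 7  ⊔preds=⊤  new=⊤  old=⊥  +wl: 
  step 9. node 0  ⊔preds=⊤  new=⊤  old=6  +wl: 2
  step 10. node 4  ⊔preds=⊤  new=⊤  old=3  +wl: 5,6,7
  step 11. node 1  ⊔preds=⊤  new=⊤  old=5  +wl: 
  step 12. node 3  ⊔preds=⊤  new=⊤  old=7  +wl: 
  step 13. node 2  ⊔preds=⊤  new=⊤  stable
  step 14. node 5  ⊔preds=⊤  new=⊤  stable
  step 15. node 6  ⊔preds=⊤  new=⊤  stable
  step 16. node 7  ⊔preds=⊤  new=⊤  stable

Least fixpoint reached:
  node 0: ⊤
  node 1: ⊤
  node 2: ⊤
  node 3: ⊤
  node 4: ⊤
  node 5: ⊤
  node 6: ⊤
  node 7: ⊤

16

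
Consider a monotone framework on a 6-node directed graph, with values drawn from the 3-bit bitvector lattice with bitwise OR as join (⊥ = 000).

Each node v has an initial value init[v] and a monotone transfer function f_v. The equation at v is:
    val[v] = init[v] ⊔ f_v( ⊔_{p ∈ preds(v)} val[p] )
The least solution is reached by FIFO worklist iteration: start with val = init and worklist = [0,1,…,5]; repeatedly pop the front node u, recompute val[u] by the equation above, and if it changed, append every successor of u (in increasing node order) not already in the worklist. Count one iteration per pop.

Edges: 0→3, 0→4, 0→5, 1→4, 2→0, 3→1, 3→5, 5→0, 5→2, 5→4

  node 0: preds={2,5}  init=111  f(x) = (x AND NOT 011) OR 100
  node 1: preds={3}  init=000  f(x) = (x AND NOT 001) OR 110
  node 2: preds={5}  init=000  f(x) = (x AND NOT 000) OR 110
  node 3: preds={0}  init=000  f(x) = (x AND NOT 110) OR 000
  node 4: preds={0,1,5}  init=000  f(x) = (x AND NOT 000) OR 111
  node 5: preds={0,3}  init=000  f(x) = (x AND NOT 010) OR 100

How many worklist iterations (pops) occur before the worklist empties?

11

Iteration log — 11 steps:
  step 1. node 0  ⊔preds=000  new=111  stable
  step 2. node 1  ⊔preds=000  new=110  old=000  +wl: 
  step 3. node 2  ⊔preds=000  new=110  old=000  +wl: 0
  step 4. node 3  ⊔preds=111  new=001  old=000  +wl: 1
  step 5. node 4  ⊔preds=111  new=111  old=000  +wl: 
  step 6. node 5  ⊔preds=111  new=101  old=000  +wl: 2,4
  step 7. node 0  ⊔preds=111  new=111  stable
  step 8. node 1  ⊔preds=001  new=110  stable
  step 9. node 2  ⊔preds=101  new=111  old=110  +wl: 0
  step 10. node 4  ⊔preds=111  new=111  stable
  step 11. node 0  ⊔preds=111  new=111  stable

Least fixpoint reached:
  node 0: 111
  node 1: 110
  node 2: 111
  node 3: 001
  node 4: 111
  node 5: 101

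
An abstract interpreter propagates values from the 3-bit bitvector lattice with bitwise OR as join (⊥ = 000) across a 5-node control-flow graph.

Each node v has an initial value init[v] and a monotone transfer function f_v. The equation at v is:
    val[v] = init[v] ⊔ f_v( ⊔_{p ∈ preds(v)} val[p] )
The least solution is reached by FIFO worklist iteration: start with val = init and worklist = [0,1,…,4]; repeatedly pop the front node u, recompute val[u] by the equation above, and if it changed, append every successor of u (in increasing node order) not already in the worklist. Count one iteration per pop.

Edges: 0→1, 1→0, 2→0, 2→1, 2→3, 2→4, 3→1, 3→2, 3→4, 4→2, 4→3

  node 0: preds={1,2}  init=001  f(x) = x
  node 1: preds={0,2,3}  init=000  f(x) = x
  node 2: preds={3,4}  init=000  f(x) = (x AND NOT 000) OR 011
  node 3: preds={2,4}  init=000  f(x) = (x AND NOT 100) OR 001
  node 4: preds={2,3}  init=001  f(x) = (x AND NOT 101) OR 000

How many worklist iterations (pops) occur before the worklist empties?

Trace (10 dequeues):
  [1] u=0 | in 000 | out 001 | ==
  [2] u=1 | in 001 | out 001 | prev 000 | push {0}
  [3] u=2 | in 001 | out 011 | prev 000 | push {1}
  [4] u=3 | in 011 | out 011 | prev 000 | push {2}
  [5] u=4 | in 011 | out 011 | prev 001 | push {3}
  [6] u=0 | in 011 | out 011 | prev 001 | push {}
  [7] u=1 | in 011 | out 011 | prev 001 | push {0}
  [8] u=2 | in 011 | out 011 | ==
  [9] u=3 | in 011 | out 011 | ==
  [10] u=0 | in 011 | out 011 | ==

Converged values:
  [0] 011
  [1] 011
  [2] 011
  [3] 011
  [4] 011

10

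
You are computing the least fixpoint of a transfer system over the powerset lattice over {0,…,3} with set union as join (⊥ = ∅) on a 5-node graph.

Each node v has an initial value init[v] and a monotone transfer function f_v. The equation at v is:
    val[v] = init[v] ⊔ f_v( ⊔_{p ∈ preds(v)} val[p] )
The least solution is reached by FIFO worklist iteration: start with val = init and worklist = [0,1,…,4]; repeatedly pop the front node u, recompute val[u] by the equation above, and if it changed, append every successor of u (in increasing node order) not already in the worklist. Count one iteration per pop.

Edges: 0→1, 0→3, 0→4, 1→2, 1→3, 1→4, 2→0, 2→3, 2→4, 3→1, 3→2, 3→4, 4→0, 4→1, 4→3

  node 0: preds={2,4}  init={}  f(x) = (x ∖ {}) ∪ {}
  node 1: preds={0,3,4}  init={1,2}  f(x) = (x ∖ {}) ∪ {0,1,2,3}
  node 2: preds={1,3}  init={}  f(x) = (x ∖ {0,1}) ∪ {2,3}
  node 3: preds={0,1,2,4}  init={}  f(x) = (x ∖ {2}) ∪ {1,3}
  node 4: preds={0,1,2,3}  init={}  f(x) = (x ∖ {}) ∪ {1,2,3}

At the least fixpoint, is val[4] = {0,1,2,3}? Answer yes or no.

Worklist (10 pops):
  #1 pop 0: in={} → {} (no change)
  #2 pop 1: in={} → {0,1,2,3} (was {1,2}); enqueue []
  #3 pop 2: in={0,1,2,3} → {2,3} (was {}); enqueue [0]
  #4 pop 3: in={0,1,2,3} → {0,1,3} (was {}); enqueue [1,2]
  #5 pop 4: in={0,1,2,3} → {0,1,2,3} (was {}); enqueue [3]
  #6 pop 0: in={0,1,2,3} → {0,1,2,3} (was {}); enqueue [4]
  #7 pop 1: in={0,1,2,3} → {0,1,2,3} (no change)
  #8 pop 2: in={0,1,2,3} → {2,3} (no change)
  #9 pop 3: in={0,1,2,3} → {0,1,3} (no change)
  #10 pop 4: in={0,1,2,3} → {0,1,2,3} (no change)

Fixpoint:
  val[0] = {0,1,2,3}
  val[1] = {0,1,2,3}
  val[2] = {2,3}
  val[3] = {0,1,3}
  val[4] = {0,1,2,3}

yes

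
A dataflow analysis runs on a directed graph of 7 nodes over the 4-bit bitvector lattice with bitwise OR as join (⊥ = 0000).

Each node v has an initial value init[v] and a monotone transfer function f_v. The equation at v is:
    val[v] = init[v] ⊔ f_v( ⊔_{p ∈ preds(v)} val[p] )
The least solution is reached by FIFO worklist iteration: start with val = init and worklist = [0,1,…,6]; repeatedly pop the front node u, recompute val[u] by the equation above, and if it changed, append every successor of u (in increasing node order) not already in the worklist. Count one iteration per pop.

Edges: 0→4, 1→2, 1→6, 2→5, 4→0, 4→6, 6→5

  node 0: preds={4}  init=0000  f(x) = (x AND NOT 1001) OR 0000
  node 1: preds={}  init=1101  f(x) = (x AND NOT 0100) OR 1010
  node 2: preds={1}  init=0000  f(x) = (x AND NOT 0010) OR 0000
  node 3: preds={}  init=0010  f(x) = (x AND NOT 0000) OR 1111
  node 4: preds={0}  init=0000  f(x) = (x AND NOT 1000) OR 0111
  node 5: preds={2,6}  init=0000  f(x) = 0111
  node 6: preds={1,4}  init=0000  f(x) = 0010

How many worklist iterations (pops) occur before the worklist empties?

10

Worklist (10 pops):
  #1 pop 0: in=0000 → 0000 (no change)
  #2 pop 1: in=0000 → 1111 (was 1101); enqueue []
  #3 pop 2: in=1111 → 1101 (was 0000); enqueue []
  #4 pop 3: in=0000 → 1111 (was 0010); enqueue []
  #5 pop 4: in=0000 → 0111 (was 0000); enqueue [0]
  #6 pop 5: in=1101 → 0111 (was 0000); enqueue []
  #7 pop 6: in=1111 → 0010 (was 0000); enqueue [5]
  #8 pop 0: in=0111 → 0110 (was 0000); enqueue [4]
  #9 pop 5: in=1111 → 0111 (no change)
  #10 pop 4: in=0110 → 0111 (no change)

Fixpoint:
  val[0] = 0110
  val[1] = 1111
  val[2] = 1101
  val[3] = 1111
  val[4] = 0111
  val[5] = 0111
  val[6] = 0010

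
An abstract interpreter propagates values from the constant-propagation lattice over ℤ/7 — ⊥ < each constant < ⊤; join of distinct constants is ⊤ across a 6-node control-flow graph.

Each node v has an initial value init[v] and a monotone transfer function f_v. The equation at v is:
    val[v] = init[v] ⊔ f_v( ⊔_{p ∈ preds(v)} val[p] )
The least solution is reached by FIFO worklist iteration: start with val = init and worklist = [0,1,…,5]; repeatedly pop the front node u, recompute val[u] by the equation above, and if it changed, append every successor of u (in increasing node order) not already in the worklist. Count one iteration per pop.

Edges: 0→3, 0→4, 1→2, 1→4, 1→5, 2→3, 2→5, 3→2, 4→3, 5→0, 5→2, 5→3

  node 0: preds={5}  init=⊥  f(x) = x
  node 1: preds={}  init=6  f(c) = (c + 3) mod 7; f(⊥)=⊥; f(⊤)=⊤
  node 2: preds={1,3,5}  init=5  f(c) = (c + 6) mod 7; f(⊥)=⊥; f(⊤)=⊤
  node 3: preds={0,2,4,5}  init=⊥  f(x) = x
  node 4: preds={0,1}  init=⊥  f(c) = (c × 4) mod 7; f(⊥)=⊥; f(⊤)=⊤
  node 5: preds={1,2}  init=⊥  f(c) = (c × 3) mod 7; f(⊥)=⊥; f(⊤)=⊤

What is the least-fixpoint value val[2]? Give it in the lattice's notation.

⊤

Worklist (14 pops):
  #1 pop 0: in=⊥ → ⊥ (no change)
  #2 pop 1: in=⊥ → 6 (no change)
  #3 pop 2: in=6 → 5 (no change)
  #4 pop 3: in=5 → 5 (was ⊥); enqueue [2]
  #5 pop 4: in=6 → 3 (was ⊥); enqueue [3]
  #6 pop 5: in=⊤ → ⊤ (was ⊥); enqueue [0]
  #7 pop 2: in=⊤ → ⊤ (was 5); enqueue [5]
  #8 pop 3: in=⊤ → ⊤ (was 5); enqueue [2]
  #9 pop 0: in=⊤ → ⊤ (was ⊥); enqueue [3,4]
  #10 pop 5: in=⊤ → ⊤ (no change)
  #11 pop 2: in=⊤ → ⊤ (no change)
  #12 pop 3: in=⊤ → ⊤ (no change)
  #13 pop 4: in=⊤ → ⊤ (was 3); enqueue [3]
  #14 pop 3: in=⊤ → ⊤ (no change)

Fixpoint:
  val[0] = ⊤
  val[1] = 6
  val[2] = ⊤
  val[3] = ⊤
  val[4] = ⊤
  val[5] = ⊤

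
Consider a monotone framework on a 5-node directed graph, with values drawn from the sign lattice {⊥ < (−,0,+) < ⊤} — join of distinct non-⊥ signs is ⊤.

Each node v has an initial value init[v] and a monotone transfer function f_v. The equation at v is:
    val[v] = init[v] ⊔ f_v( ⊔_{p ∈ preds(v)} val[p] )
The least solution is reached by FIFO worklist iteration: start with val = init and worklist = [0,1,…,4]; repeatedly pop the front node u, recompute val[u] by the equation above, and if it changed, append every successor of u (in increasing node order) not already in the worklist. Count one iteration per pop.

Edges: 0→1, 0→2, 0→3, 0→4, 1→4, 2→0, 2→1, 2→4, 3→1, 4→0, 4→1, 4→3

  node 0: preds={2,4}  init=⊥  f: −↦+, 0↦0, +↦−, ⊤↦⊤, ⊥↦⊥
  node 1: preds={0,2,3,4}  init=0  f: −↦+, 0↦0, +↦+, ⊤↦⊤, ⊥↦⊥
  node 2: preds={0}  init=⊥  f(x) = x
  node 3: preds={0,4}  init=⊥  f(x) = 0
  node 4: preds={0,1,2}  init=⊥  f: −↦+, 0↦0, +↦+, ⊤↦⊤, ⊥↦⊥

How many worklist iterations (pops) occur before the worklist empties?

13

Trace (13 dequeues):
  [1] u=0 | in ⊥ | out ⊥ | ==
  [2] u=1 | in ⊥ | out 0 | ==
  [3] u=2 | in ⊥ | out ⊥ | ==
  [4] u=3 | in ⊥ | out 0 | prev ⊥ | push {1}
  [5] u=4 | in 0 | out 0 | prev ⊥ | push {0,3}
  [6] u=1 | in 0 | out 0 | ==
  [7] u=0 | in 0 | out 0 | prev ⊥ | push {1,2,4}
  [8] u=3 | in 0 | out 0 | ==
  [9] u=1 | in 0 | out 0 | ==
  [10] u=2 | in 0 | out 0 | prev ⊥ | push {0,1}
  [11] u=4 | in 0 | out 0 | ==
  [12] u=0 | in 0 | out 0 | ==
  [13] u=1 | in 0 | out 0 | ==

Converged values:
  [0] 0
  [1] 0
  [2] 0
  [3] 0
  [4] 0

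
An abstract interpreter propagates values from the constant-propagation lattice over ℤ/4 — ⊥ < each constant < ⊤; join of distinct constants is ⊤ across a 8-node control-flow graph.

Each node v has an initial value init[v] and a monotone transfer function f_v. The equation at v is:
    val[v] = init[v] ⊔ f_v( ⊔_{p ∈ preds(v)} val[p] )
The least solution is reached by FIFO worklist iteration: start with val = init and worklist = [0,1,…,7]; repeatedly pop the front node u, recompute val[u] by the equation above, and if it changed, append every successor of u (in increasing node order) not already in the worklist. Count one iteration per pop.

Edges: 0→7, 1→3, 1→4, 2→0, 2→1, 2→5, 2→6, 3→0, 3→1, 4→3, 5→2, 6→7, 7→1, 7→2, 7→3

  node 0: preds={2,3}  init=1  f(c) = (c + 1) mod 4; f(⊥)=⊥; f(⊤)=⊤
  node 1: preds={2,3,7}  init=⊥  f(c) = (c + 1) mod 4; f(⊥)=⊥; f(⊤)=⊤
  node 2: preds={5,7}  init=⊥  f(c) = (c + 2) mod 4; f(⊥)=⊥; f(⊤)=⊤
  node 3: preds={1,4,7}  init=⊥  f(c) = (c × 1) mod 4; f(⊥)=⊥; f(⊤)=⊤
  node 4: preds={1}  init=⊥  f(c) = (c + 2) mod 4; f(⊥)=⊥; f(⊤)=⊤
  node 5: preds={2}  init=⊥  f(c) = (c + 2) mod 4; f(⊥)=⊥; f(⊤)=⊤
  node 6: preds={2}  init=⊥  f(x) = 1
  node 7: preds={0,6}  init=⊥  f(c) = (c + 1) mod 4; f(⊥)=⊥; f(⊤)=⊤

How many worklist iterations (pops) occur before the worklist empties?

26

Iteration log — 26 steps:
  step 1. node 0  ⊔preds=⊥  new=1  stable
  step 2. node 1  ⊔preds=⊥  new=⊥  stable
  step 3. node 2  ⊔preds=⊥  new=⊥  stable
  step 4. node 3  ⊔preds=⊥  new=⊥  stable
  step 5. node 4  ⊔preds=⊥  new=⊥  stable
  step 6. node 5  ⊔preds=⊥  new=⊥  stable
  step 7. node 6  ⊔preds=⊥  new=1  old=⊥  +wl: 
  step 8. node 7  ⊔preds=1  new=2  old=⊥  +wl: 1,2,3
  step 9. node 1  ⊔preds=2  new=3  old=⊥  +wl: 4
  step 10. node 2  ⊔preds=2  new=0  old=⊥  +wl: 0,1,5,6
  step 11. node 3  ⊔preds=⊤  new=⊤  old=⊥  +wl: 
  step 12. node 4  ⊔preds=3  new=1  old=⊥  +wl: 3
  step 13. node 0  ⊔preds=⊤  new=⊤  old=1  +wl: 7
  step 14. node 1  ⊔preds=⊤  new=⊤  old=3  +wl: 4
  step 15. node 5  ⊔preds=0  new=2  old=⊥  +wl: 2
  step 16. node 6  ⊔preds=0  new=1  stable
  step 17. node 3  ⊔preds=⊤  new=⊤  stable
  step 18. node 7  ⊔preds=⊤  new=⊤  old=2  +wl: 1,3
  step 19. node 4  ⊔preds=⊤  new=⊤  old=1  +wl: 
  step 20. node 2  ⊔preds=⊤  new=⊤  old=0  +wl: 0,5,6
  step 21. node 1  ⊔preds=⊤  new=⊤  stable
  step 22. node 3  ⊔preds=⊤  new=⊤  stable
  step 23. node 0  ⊔preds=⊤  new=⊤  stable
  step 24. node 5  ⊔preds=⊤  new=⊤  old=2  +wl: 2
  step 25. node 6  ⊔preds=⊤  new=1  stable
  step 26. node 2  ⊔preds=⊤  new=⊤  stable

Least fixpoint reached:
  node 0: ⊤
  node 1: ⊤
  node 2: ⊤
  node 3: ⊤
  node 4: ⊤
  node 5: ⊤
  node 6: 1
  node 7: ⊤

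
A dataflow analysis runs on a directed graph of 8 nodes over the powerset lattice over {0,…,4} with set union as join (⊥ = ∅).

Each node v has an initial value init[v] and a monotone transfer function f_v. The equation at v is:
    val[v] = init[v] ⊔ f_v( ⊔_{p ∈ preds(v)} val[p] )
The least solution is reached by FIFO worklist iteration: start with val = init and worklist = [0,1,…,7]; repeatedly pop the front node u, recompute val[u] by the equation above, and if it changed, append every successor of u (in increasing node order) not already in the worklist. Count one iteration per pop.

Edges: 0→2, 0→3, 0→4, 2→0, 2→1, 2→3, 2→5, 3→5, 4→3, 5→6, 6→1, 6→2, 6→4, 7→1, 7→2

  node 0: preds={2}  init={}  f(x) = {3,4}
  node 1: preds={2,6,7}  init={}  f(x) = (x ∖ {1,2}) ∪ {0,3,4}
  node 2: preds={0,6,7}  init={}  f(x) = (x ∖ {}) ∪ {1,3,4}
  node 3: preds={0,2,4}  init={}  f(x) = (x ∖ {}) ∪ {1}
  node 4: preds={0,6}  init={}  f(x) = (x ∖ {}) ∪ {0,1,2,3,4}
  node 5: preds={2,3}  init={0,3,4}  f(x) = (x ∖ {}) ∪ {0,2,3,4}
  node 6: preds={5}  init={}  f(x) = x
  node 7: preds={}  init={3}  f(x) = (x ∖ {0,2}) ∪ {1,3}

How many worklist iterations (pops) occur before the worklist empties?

17

Trace (17 dequeues):
  [1] u=0 | in {} | out {3,4} | prev {} | push {}
  [2] u=1 | in {3} | out {0,3,4} | prev {} | push {}
  [3] u=2 | in {3,4} | out {1,3,4} | prev {} | push {0,1}
  [4] u=3 | in {1,3,4} | out {1,3,4} | prev {} | push {}
  [5] u=4 | in {3,4} | out {0,1,2,3,4} | prev {} | push {3}
  [6] u=5 | in {1,3,4} | out {0,1,2,3,4} | prev {0,3,4} | push {}
  [7] u=6 | in {0,1,2,3,4} | out {0,1,2,3,4} | prev {} | push {2,4}
  [8] u=7 | in {} | out {1,3} | prev {3} | push {}
  [9] u=0 | in {1,3,4} | out {3,4} | ==
  [10] u=1 | in {0,1,2,3,4} | out {0,3,4} | ==
  [11] u=3 | in {0,1,2,3,4} | out {0,1,2,3,4} | prev {1,3,4} | push {5}
  [12] u=2 | in {0,1,2,3,4} | out {0,1,2,3,4} | prev {1,3,4} | push {0,1,3}
  [13] u=4 | in {0,1,2,3,4} | out {0,1,2,3,4} | ==
  [14] u=5 | in {0,1,2,3,4} | out {0,1,2,3,4} | ==
  [15] u=0 | in {0,1,2,3,4} | out {3,4} | ==
  [16] u=1 | in {0,1,2,3,4} | out {0,3,4} | ==
  [17] u=3 | in {0,1,2,3,4} | out {0,1,2,3,4} | ==

Converged values:
  [0] {3,4}
  [1] {0,3,4}
  [2] {0,1,2,3,4}
  [3] {0,1,2,3,4}
  [4] {0,1,2,3,4}
  [5] {0,1,2,3,4}
  [6] {0,1,2,3,4}
  [7] {1,3}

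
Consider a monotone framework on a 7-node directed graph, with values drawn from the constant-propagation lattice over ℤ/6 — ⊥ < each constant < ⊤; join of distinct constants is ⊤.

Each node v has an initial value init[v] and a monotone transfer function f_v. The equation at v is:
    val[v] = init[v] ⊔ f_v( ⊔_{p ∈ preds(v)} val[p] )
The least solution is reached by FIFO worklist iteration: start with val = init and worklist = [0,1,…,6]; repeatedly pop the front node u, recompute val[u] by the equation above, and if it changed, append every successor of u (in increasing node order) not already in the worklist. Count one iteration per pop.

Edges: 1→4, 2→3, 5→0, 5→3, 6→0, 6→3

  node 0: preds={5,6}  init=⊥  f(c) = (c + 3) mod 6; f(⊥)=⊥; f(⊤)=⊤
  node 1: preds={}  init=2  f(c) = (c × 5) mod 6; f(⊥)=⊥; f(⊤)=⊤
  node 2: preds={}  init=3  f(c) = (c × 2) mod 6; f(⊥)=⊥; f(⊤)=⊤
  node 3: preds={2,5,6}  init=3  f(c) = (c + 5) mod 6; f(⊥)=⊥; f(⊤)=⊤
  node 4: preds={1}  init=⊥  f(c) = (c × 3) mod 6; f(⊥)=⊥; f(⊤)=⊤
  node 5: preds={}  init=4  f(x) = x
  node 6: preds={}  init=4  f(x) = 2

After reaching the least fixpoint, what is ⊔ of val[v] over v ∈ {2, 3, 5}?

⊤

Worklist (9 pops):
  #1 pop 0: in=4 → 1 (was ⊥); enqueue []
  #2 pop 1: in=⊥ → 2 (no change)
  #3 pop 2: in=⊥ → 3 (no change)
  #4 pop 3: in=⊤ → ⊤ (was 3); enqueue []
  #5 pop 4: in=2 → 0 (was ⊥); enqueue []
  #6 pop 5: in=⊥ → 4 (no change)
  #7 pop 6: in=⊥ → ⊤ (was 4); enqueue [0,3]
  #8 pop 0: in=⊤ → ⊤ (was 1); enqueue []
  #9 pop 3: in=⊤ → ⊤ (no change)

Fixpoint:
  val[0] = ⊤
  val[1] = 2
  val[2] = 3
  val[3] = ⊤
  val[4] = 0
  val[5] = 4
  val[6] = ⊤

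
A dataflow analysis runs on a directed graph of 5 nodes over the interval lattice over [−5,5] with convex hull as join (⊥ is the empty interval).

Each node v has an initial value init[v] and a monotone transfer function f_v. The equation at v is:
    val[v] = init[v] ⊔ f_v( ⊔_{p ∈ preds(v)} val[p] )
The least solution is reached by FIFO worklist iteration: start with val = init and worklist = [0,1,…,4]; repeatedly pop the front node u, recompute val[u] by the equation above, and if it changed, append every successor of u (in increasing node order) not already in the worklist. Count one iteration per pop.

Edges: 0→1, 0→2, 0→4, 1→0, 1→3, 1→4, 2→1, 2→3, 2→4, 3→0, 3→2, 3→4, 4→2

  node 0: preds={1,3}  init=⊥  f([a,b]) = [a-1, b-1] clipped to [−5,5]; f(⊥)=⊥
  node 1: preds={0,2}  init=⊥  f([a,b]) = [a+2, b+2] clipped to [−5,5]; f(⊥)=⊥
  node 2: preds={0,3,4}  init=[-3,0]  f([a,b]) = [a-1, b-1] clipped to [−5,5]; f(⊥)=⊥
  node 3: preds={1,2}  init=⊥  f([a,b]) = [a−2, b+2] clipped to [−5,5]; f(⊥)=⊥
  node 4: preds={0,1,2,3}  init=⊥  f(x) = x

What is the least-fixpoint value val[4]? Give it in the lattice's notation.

Iteration log — 15 steps:
  step 1. node 0  ⊔preds=⊥  new=⊥  stable
  step 2. node 1  ⊔preds=[-3,0]  new=[-1,2]  old=⊥  +wl: 0
  step 3. node 2  ⊔preds=⊥  new=[-3,0]  stable
  step 4. node 3  ⊔preds=[-3,2]  new=[-5,4]  old=⊥  +wl: 2
  step 5. node 4  ⊔preds=[-5,4]  new=[-5,4]  old=⊥  +wl: 
  step 6. node 0  ⊔preds=[-5,4]  new=[-5,3]  old=⊥  +wl: 1,4
  step 7. node 2  ⊔preds=[-5,4]  new=[-5,3]  old=[-3,0]  +wl: 3
  step 8. node 1  ⊔preds=[-5,3]  new=[-3,5]  old=[-1,2]  +wl: 0
  step 9. node 4  ⊔preds=[-5,5]  new=[-5,5]  old=[-5,4]  +wl: 2
  step 10. node 3  ⊔preds=[-5,5]  new=[-5,5]  old=[-5,4]  +wl: 4
  step 11. node 0  ⊔preds=[-5,5]  new=[-5,4]  old=[-5,3]  +wl: 1
  step 12. node 2  ⊔preds=[-5,5]  new=[-5,4]  old=[-5,3]  +wl: 3
  step 13. node 4  ⊔preds=[-5,5]  new=[-5,5]  stable
  step 14. node 1  ⊔preds=[-5,4]  new=[-3,5]  stable
  step 15. node 3  ⊔preds=[-5,5]  new=[-5,5]  stable

Least fixpoint reached:
  node 0: [-5,4]
  node 1: [-3,5]
  node 2: [-5,4]
  node 3: [-5,5]
  node 4: [-5,5]

[-5,5]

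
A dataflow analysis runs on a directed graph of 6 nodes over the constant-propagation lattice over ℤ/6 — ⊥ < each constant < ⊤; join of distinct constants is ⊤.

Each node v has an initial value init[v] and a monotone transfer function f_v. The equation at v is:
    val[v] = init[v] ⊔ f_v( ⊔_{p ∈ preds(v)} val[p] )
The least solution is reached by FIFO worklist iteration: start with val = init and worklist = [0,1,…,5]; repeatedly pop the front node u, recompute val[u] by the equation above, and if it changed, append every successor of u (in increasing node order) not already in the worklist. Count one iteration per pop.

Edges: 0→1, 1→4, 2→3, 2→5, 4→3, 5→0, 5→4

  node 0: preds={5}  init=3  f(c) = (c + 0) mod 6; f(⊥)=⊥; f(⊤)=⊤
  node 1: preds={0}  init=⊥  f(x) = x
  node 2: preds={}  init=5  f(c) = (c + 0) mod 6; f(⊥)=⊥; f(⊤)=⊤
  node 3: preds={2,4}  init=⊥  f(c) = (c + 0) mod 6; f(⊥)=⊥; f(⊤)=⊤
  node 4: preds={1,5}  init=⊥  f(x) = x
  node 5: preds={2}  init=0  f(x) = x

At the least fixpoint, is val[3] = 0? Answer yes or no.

Worklist (9 pops):
  #1 pop 0: in=0 → ⊤ (was 3); enqueue []
  #2 pop 1: in=⊤ → ⊤ (was ⊥); enqueue []
  #3 pop 2: in=⊥ → 5 (no change)
  #4 pop 3: in=5 → 5 (was ⊥); enqueue []
  #5 pop 4: in=⊤ → ⊤ (was ⊥); enqueue [3]
  #6 pop 5: in=5 → ⊤ (was 0); enqueue [0,4]
  #7 pop 3: in=⊤ → ⊤ (was 5); enqueue []
  #8 pop 0: in=⊤ → ⊤ (no change)
  #9 pop 4: in=⊤ → ⊤ (no change)

Fixpoint:
  val[0] = ⊤
  val[1] = ⊤
  val[2] = 5
  val[3] = ⊤
  val[4] = ⊤
  val[5] = ⊤

no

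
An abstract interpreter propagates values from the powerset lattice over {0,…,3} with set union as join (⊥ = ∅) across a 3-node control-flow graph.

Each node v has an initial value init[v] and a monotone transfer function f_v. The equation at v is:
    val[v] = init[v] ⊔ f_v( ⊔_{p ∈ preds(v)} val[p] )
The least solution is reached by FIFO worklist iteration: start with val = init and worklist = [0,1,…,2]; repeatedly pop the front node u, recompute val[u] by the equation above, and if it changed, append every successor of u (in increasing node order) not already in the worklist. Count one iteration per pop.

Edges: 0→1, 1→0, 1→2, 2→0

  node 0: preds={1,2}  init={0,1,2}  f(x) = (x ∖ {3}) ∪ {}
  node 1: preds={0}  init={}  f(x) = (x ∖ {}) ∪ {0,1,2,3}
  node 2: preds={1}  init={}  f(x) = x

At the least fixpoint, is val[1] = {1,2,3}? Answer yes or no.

Trace (4 dequeues):
  [1] u=0 | in {} | out {0,1,2} | ==
  [2] u=1 | in {0,1,2} | out {0,1,2,3} | prev {} | push {0}
  [3] u=2 | in {0,1,2,3} | out {0,1,2,3} | prev {} | push {}
  [4] u=0 | in {0,1,2,3} | out {0,1,2} | ==

Converged values:
  [0] {0,1,2}
  [1] {0,1,2,3}
  [2] {0,1,2,3}

no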